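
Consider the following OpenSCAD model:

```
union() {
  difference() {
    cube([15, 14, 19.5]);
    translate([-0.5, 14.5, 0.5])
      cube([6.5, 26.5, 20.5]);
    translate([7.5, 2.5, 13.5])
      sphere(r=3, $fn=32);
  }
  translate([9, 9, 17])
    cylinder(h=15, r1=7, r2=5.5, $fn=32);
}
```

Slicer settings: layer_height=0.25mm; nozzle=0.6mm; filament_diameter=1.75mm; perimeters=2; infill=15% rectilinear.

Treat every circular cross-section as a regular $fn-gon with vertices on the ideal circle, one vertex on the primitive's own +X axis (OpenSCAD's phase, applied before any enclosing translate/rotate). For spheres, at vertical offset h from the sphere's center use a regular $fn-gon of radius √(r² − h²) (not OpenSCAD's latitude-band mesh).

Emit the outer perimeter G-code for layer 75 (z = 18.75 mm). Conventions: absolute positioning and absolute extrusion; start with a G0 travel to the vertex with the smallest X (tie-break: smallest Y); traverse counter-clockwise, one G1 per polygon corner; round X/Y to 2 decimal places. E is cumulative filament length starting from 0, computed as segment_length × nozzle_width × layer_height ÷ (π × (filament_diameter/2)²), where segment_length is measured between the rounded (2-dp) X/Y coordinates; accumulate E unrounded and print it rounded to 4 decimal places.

G0 X0.00 Y0.00 Z18.75
G1 X15.00 Y0.00 E0.9354
G1 X15.00 Y5.82 E1.2984
G1 X15.31 Y6.39 E1.3389
G1 X15.69 Y7.67 E1.4221
G1 X15.82 Y9.00 E1.5055
G1 X15.69 Y10.33 E1.5888
G1 X15.31 Y11.61 E1.6721
G1 X15.00 Y12.18 E1.7125
G1 X15.00 Y14.00 E1.8260
G1 X13.61 Y14.00 E1.9127
G1 X12.79 Y14.67 E1.9788
G1 X11.61 Y15.31 E2.0625
G1 X10.33 Y15.69 E2.1457
G1 X9.00 Y15.82 E2.2291
G1 X7.67 Y15.69 E2.3124
G1 X6.39 Y15.31 E2.3957
G1 X5.21 Y14.67 E2.4794
G1 X4.39 Y14.00 E2.5454
G1 X0.00 Y14.00 E2.8192
G1 X0.00 Y0.00 E3.6923

At z = 18.75 mm: the cube is present — its section is the full 15×14 rectangle; the cube at (-0.5, 14.5) (footprint 6.5×26.5) is included at this height; the sphere at (7.5, 2.5) is not intersected at this z (|z−center|=5.250 > r=3); Subtracting the remaining from the first: starting from the 15×14 cube, the 6.5×26.5 cube at (-0.5, 14.5) misses the remaining region (no effect) — 1 connected region; the cone at (9, 9) (r1=7→r2=5.5) has section circumradius 6.825 here — a regular 32-gon; Taking the union: the regions partially overlap (shared area 130.51 mm²), so overlapping operands fuse into one piece — 1 connected region. The outline is a single polygon with 20 vertices. Extrusion per mm of travel: 0.6 × 0.25 / (π × 0.875²) = 0.062363. Accumulating E over each segment gives final E = 3.6923.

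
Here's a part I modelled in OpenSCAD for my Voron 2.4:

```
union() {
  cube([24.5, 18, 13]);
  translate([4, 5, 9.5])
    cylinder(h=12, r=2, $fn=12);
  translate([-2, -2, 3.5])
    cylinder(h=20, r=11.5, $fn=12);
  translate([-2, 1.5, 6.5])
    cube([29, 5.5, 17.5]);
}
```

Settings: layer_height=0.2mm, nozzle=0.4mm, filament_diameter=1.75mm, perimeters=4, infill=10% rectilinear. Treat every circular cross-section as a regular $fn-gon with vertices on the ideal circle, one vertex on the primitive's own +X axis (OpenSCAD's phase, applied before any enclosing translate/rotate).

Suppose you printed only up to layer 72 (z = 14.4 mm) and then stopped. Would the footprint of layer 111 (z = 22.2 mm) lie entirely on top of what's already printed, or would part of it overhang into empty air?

Compare the two slices. At z = 14.4: the cube is absent (z outside [0, 13]); the r=2 cylinder at (4, 5) contributes a regular 12-gon of circumradius 2 (area = (12/2)·2.000²·sin(360°/12) = 12.00 mm²); the r=11.5 cylinder at (-2, -2) contributes a regular 12-gon of circumradius 11.5 (area = (12/2)·11.500²·sin(360°/12) = 396.75 mm²); the cube at (-2, 1.5) (footprint 29×5.5) is included at this height (area 159.50 mm²); Combining (union): the regions partially overlap — summed areas 568.25 mm² minus the doubly-counted overlap 62.17 mm² gives 506.08 mm² — area = 506.08 mm². At z = 22.2: the cube does not reach this height (z outside [0, 13]); the cylinder at (4, 5) is absent (z outside [9.5, 21.5]); the r=11.5 cylinder at (-2, -2) gives a regular 12-gon of circumradius 11.5 (constant along its height) (area = (12/2)·11.500²·sin(360°/12) = 396.75 mm²); the cube at (-2, 1.5) is present — its section is the full 29×5.5 rectangle (area 159.50 mm²); Combining (union): the regions partially overlap — summed areas 556.25 mm² minus the doubly-counted overlap 50.17 mm² gives 506.08 mm² — area = 506.08 mm². Checking containment: the cross-section at z = 22.2 is a subset of the cross-section at z = 14.4.

entirely on top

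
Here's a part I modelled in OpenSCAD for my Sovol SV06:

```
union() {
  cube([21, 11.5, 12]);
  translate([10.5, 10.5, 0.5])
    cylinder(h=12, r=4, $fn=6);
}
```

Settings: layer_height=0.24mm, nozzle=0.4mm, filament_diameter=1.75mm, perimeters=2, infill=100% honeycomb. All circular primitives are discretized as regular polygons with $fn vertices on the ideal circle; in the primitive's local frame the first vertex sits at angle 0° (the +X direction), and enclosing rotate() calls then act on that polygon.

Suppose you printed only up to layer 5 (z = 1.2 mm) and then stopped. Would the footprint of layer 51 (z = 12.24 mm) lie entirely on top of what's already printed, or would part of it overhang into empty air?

Compare the two slices. At z = 1.2: the 21×11.5 cube contributes its full rectangle (area 241.50 mm²); the r=4 cylinder at (10.5, 10.5) gives a regular 6-gon of circumradius 4 (constant along its height) (area = (6/2)·4.000²·sin(360°/6) = 41.57 mm²); Merging all regions: the regions partially overlap — summed areas 283.07 mm² minus the doubly-counted overlap 28.21 mm² gives 254.86 mm² — area = 254.86 mm². At z = 12.24: the cube is absent (z outside [0, 12]); the r=4 cylinder at (10.5, 10.5) gives a regular 6-gon of circumradius 4 (constant along its height) (area = (6/2)·4.000²·sin(360°/6) = 41.57 mm²); Combining (union): only the r=4 cylinder at (10.5, 10.5) is present, so the union is just that shape — area = 41.57 mm². Checking containment: the cross-section at z = 12.24 is a subset of the cross-section at z = 1.2.

entirely on top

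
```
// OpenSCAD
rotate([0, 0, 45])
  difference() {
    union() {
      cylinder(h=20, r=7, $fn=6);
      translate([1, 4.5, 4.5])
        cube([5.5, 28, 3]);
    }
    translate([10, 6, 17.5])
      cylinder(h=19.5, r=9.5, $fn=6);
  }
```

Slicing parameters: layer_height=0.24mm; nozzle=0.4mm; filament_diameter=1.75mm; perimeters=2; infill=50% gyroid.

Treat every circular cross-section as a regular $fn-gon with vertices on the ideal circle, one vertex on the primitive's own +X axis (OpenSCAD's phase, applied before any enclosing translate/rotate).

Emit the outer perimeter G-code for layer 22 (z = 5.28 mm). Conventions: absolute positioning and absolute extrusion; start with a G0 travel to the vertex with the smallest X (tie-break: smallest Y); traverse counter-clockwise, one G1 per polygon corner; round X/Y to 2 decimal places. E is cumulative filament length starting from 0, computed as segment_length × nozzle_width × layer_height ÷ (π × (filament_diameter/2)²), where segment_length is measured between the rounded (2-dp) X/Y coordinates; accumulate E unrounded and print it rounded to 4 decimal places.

At z = 5.28 mm: the cylinder: section is a regular 6-gon, circumradius r=7; the cube at (1, 4.5) is present — its section is the full 5.5×28 rectangle; Combining (union): the regions partially overlap (shared area 4.61 mm²), so overlapping operands fuse into one piece — 1 connected region; the cylinder at (10, 6) is not intersected at this z (z outside [17.5, 37]); Taking the first minus the rest: none of the subtracted shapes is present at this height, so the result so far is unchanged — 1 connected region; (rotated 45° about Z; rotation is an isometry so areas/perimeters/island counts are preserved). The outline is a single polygon with 10 vertices. Extrusion per mm of travel: 0.4 × 0.24 / (π × 0.875²) = 0.039912. Accumulating E over each segment gives final E = 3.9801.

G0 X-22.27 Y23.69 Z5.28
G1 X-3.58 Y4.99 E1.0552
G1 X-6.76 Y1.81 E1.2347
G1 X-4.95 Y-4.95 E1.5140
G1 X1.81 Y-6.76 E1.7933
G1 X6.76 Y-1.81 E2.0727
G1 X4.95 Y4.95 E2.3520
G1 X-0.07 Y6.29 E2.5594
G1 X1.41 Y7.78 E2.6432
G1 X-18.38 Y27.58 E3.7606
G1 X-22.27 Y23.69 E3.9801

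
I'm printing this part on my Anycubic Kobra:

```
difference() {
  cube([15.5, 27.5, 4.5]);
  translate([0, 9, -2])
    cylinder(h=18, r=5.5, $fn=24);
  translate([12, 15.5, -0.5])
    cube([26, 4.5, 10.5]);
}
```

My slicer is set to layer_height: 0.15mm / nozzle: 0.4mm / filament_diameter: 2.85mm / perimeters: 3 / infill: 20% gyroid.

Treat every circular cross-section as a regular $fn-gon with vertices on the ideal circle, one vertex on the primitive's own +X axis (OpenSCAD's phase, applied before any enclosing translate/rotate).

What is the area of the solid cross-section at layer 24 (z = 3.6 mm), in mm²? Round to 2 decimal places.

363.52 mm²

At z = 3.6 mm: the cube is present — its section is the full 15.5×27.5 rectangle (area 426.25 mm²); the r=5.5 cylinder at (0, 9) contributes a regular 24-gon of circumradius 5.5 (area = (24/2)·5.500²·sin(360°/24) = 93.95 mm²); the cube at (12, 15.5) (footprint 26×4.5) is included at this height (area 117.00 mm²); Subtracting the remaining from the first: starting from the 15.5×27.5 cube (426.25 mm²), the r=5.5 cylinder at (0, 9) partially overlaps it — only the 46.98 mm² overlap (of its 93.95 mm²) is removed, clipping the outline; the 26×4.5 cube at (12, 15.5) partially overlaps it — only the 15.75 mm² overlap (of its 117.00 mm²) is removed, clipping the outline — area = 363.52 mm². Overall, the cross-section is a single solid region. Net area = 363.52 mm².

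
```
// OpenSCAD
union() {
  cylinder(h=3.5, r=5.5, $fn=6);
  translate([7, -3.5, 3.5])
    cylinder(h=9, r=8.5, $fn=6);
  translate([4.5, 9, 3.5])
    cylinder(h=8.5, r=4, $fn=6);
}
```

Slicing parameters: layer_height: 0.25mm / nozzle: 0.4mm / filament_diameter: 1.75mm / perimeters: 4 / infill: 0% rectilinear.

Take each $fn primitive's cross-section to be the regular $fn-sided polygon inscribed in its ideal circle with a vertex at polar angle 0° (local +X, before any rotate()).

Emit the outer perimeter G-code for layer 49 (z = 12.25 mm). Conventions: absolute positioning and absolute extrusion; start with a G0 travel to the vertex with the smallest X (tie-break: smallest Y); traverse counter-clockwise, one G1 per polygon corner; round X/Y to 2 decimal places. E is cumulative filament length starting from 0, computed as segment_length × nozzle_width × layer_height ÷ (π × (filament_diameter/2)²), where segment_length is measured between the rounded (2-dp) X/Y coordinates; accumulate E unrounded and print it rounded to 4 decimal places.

G0 X-1.50 Y-3.50 Z12.25
G1 X2.75 Y-10.86 E0.3533
G1 X11.25 Y-10.86 E0.7067
G1 X15.50 Y-3.50 E1.0601
G1 X11.25 Y3.86 E1.4134
G1 X2.75 Y3.86 E1.7668
G1 X-1.50 Y-3.50 E2.1202

At z = 12.25 mm: the cylinder is absent (z outside [0, 3.5]); the r=8.5 cylinder at (7, -3.5) gives a regular 6-gon of circumradius 8.5 (constant along its height); the cylinder at (4.5, 9) is absent (z outside [3.5, 12]); Merging all regions: only the r=8.5 cylinder at (7, -3.5) is present, so the union is just that shape — 1 connected region. The outline is a single polygon with 6 vertices. Extrusion per mm of travel: 0.4 × 0.25 / (π × 0.875²) = 0.041575. Accumulating E over each segment gives final E = 2.1202.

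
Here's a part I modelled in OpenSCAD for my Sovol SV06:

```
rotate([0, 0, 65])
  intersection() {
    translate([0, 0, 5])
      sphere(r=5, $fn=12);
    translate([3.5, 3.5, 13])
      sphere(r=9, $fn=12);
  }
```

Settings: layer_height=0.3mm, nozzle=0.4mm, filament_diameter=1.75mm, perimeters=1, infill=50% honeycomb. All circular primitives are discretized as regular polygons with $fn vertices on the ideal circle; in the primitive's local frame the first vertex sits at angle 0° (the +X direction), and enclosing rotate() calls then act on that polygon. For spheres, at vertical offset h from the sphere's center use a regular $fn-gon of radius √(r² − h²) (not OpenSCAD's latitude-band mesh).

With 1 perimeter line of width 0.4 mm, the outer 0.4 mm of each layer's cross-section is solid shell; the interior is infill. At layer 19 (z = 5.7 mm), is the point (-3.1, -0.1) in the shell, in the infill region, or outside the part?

shell

At z = 5.7 mm: the r=5 sphere slices to a regular 12-gon of circumradius 4.951 (√(r²−h²) with h=0.7 from center); the sphere at (3.5, 3.5): section is a regular 12-gon, circumradius = √(r²−h²) = √(9²−7.3²) = 5.264; Keeping only the common overlap: the r=9 sphere at (3.5, 3.5) partially overlaps the r=5 sphere; clipping to the common part keeps 30.92 mm² — 1 connected region; (rotated 65° about Z; rotation is an isometry so areas/perimeters/island counts are preserved). Overall, the cross-section is a single solid region. Undo the 65° rotation: the query point maps to (-1.401, 2.767) in the un-rotated model frame. The nearest boundary edge runs (-1.06, 0.87)→(-1.76, 3.50); distance from the point to it = 0.16 mm. The point is inside the cross-section, 0.16 mm from the nearest boundary — within the 0.4 mm shell band (1 × 0.4).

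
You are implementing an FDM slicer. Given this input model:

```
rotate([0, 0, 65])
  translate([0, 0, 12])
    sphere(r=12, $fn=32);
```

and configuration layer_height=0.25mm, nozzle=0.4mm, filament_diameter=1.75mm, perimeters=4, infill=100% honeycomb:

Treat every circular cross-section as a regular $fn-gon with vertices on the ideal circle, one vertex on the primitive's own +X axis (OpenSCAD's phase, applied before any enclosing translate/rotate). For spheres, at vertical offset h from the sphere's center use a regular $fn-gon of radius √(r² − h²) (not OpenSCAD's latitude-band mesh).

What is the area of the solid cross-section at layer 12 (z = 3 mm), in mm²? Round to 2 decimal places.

At z = 3 mm: the r=12 sphere contributes a regular 32-gon of circumradius √(12²−9²) = 7.937 (area = (32/2)·7.937²·sin(360°/32) = 196.65 mm²); (rotated 65° about Z; rotation is an isometry so areas/perimeters/island counts are preserved). Overall, the cross-section is a single solid region. Net area = 196.65 mm².

196.65 mm²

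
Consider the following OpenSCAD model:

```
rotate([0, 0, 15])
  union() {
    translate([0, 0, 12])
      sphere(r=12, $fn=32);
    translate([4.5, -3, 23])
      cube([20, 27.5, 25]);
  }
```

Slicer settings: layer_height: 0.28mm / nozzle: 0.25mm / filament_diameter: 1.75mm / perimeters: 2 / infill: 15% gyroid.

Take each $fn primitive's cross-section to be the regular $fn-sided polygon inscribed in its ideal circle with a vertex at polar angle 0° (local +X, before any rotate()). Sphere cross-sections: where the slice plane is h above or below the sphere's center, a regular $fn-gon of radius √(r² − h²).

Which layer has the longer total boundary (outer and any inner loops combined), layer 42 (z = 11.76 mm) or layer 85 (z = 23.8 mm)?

Layer 42 (z = 11.76): the sphere: section is a regular 32-gon, circumradius = √(r²−h²) = √(12²−0.24²) = 11.998 (perimeter = 2·32·11.998·sin(180°/32) = 75.26 mm); the cube at (4.5, -3) is not intersected at this z (z outside [23, 48]); Merging all regions: only the r=12 sphere is present, so the union is just that shape — boundary = 75.26 mm; (whole slice rotated 15° about Z — lengths, areas and connectivity unchanged). So its perimeter = 75.26 mm. Layer 85 (z = 23.8): the sphere: section is a regular 32-gon, circumradius = √(r²−h²) = √(12²−11.8²) = 2.182 (perimeter = 2·32·2.182·sin(180°/32) = 13.69 mm); the cube at (4.5, -3) (footprint 20×27.5) is included at this height (perimeter 95.00 mm); Combining (union): the 2 present regions are separate (no shared area or edge), so areas and boundary lengths simply add and each stays a separate island — boundary = 108.69 mm; (rotated 15° about Z; rotation is an isometry so areas/perimeters/island counts are preserved). So its perimeter = 108.69 mm. Layer 85 is larger (108.69 vs 75.26 mm).

layer 85 (z = 23.8 mm)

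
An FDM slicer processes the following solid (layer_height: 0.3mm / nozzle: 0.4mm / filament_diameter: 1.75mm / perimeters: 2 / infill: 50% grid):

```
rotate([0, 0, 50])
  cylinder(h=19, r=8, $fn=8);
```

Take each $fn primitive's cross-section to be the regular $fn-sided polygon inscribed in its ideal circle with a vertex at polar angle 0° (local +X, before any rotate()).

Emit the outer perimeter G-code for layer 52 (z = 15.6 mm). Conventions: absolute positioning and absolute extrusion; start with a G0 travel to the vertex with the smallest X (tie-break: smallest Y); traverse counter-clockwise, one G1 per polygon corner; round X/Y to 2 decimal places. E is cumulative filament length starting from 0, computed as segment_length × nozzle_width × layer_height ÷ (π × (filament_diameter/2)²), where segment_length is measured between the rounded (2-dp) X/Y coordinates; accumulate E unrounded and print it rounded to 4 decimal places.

G0 X-7.97 Y-0.70 Z15.60
G1 X-5.14 Y-6.13 E0.3055
G1 X0.70 Y-7.97 E0.6110
G1 X6.13 Y-5.14 E0.9165
G1 X7.97 Y0.70 E1.2219
G1 X5.14 Y6.13 E1.5274
G1 X-0.70 Y7.97 E1.8329
G1 X-6.13 Y5.14 E2.1384
G1 X-7.97 Y-0.70 E2.4439

At z = 15.6 mm: the r=8 cylinder gives a regular 8-gon of circumradius 8 (constant along its height); (whole slice rotated 50° about Z — lengths, areas and connectivity unchanged). The outline is a single polygon with 8 vertices. Extrusion per mm of travel: 0.4 × 0.3 / (π × 0.875²) = 0.049890. Accumulating E over each segment gives final E = 2.4439.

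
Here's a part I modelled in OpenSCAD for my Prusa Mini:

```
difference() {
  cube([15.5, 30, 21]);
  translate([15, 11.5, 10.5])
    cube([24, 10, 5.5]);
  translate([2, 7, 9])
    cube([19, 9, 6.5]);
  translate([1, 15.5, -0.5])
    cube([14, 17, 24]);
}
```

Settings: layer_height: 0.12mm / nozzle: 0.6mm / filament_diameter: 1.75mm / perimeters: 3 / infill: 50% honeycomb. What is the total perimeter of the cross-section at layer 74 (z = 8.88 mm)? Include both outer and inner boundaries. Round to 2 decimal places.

120.00 mm

At z = 8.88 mm: the 15.5×30 cube contributes its full rectangle (perimeter 91.00 mm); the cube at (15, 11.5) is absent (z outside [10.5, 16]); the cube at (2, 7) is not intersected at this z (z outside [9, 15.5]); the cube at (1, 15.5) (footprint 14×17) is included at this height (perimeter 62.00 mm); Subtracting the remaining from the first: starting from the 15.5×30 cube, the 14×17 cube at (1, 15.5) partially overlaps it — only the 203.00 mm² overlap (of its 238.00 mm²) is removed, clipping the outline — boundary = 120.00 mm. Overall, the cross-section is a single solid region. Total boundary length (outer) = 120.00 mm.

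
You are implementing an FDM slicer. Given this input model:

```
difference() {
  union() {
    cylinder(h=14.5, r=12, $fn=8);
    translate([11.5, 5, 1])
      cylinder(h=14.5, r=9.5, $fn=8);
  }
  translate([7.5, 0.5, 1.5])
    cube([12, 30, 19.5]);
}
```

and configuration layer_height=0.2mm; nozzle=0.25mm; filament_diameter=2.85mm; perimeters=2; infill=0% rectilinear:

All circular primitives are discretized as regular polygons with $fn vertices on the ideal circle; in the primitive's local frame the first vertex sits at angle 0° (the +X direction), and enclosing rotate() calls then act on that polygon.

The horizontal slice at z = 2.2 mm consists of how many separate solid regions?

At z = 2.2 mm: the r=12 cylinder contributes a regular 8-gon of circumradius 12; the r=9.5 cylinder at (11.5, 5) gives a regular 8-gon of circumradius 9.5 (constant along its height); Taking the union: the regions partially overlap (shared area 86.62 mm²), so overlapping operands fuse into one piece — 1 connected region; the cube at (7.5, 0.5) (footprint 12×30) is included at this height; After the difference (first − rest): starting from the result so far, the 12×30 cube at (7.5, 0.5) partially overlaps it — only the 149.63 mm² overlap (of its 360.00 mm²) is removed, clipping the outline — 2 connected regions. The result has 2 disconnected regions.

2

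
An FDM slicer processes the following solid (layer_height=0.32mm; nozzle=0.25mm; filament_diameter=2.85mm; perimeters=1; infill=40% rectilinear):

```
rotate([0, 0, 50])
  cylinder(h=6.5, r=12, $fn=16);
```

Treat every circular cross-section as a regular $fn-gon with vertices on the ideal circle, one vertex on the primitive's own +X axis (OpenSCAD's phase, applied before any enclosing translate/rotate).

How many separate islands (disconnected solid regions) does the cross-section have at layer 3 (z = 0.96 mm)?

1

At z = 0.96 mm: the r=12 cylinder gives a regular 16-gon of circumradius 12 (constant along its height); (whole slice rotated 50° about Z — lengths, areas and connectivity unchanged). Overall, the cross-section is a single solid region. Island count = 1.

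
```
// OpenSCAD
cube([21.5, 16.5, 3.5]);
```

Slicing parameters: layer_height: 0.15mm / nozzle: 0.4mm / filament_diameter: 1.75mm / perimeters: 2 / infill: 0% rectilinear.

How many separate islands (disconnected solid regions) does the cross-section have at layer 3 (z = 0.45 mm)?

1

At z = 0.45 mm: the 21.5×16.5 cube contributes its full rectangle. Overall, the cross-section is a single solid region. Island count = 1.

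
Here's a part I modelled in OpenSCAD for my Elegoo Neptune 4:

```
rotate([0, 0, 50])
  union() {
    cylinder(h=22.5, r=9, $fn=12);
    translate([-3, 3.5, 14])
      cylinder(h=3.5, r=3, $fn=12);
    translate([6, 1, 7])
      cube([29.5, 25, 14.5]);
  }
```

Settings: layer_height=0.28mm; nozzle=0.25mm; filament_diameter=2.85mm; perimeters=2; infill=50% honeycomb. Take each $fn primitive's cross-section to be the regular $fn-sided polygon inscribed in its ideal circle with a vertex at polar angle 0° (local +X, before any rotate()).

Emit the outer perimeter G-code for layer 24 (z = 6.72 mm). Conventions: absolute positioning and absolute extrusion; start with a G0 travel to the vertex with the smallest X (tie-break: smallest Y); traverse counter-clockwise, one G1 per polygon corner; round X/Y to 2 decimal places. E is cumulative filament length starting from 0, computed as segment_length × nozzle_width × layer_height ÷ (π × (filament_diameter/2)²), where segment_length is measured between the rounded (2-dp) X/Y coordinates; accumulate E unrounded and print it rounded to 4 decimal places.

G0 X-8.86 Y1.56 Z6.72
G1 X-8.46 Y-3.08 E0.0511
G1 X-5.79 Y-6.89 E0.1022
G1 X-1.56 Y-8.86 E0.1534
G1 X3.08 Y-8.46 E0.2045
G1 X6.89 Y-5.79 E0.2555
G1 X8.86 Y-1.56 E0.3067
G1 X8.46 Y3.08 E0.3578
G1 X5.79 Y6.89 E0.4089
G1 X1.56 Y8.86 E0.4601
G1 X-3.08 Y8.46 E0.5112
G1 X-6.89 Y5.79 E0.5622
G1 X-8.86 Y1.56 E0.6134

At z = 6.72 mm: the r=9 cylinder gives a regular 12-gon of circumradius 9 (constant along its height); the cylinder at (-3, 3.5) is not intersected at this z (z outside [14, 17.5]); the cube at (6, 1) is absent (z outside [7, 21.5]); Taking the union: only the r=9 cylinder is present, so the union is just that shape — 1 connected region; (rotated 50° about Z; rotation is an isometry so areas/perimeters/island counts are preserved). The outline is a single polygon with 12 vertices. Extrusion per mm of travel: 0.25 × 0.28 / (π × 1.425²) = 0.010973. Accumulating E over each segment gives final E = 0.6134.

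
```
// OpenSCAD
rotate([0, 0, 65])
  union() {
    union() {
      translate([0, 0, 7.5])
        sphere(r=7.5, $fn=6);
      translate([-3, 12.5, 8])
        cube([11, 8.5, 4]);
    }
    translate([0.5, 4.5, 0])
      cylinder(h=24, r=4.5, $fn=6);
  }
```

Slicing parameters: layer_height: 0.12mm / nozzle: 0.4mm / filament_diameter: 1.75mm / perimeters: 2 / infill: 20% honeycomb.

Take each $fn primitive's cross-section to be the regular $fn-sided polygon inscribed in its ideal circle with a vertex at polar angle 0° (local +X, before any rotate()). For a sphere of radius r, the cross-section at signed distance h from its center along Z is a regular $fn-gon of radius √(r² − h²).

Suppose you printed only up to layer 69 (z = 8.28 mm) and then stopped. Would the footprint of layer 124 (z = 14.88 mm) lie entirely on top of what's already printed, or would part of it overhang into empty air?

entirely on top

Compare the two slices. At z = 8.28: the r=7.5 sphere contributes a regular 6-gon of circumradius √(7.5²−0.78²) = 7.459 (area = (6/2)·7.459²·sin(360°/6) = 144.56 mm²); the cube at (-3, 12.5) is present — its section is the full 11×8.5 rectangle (area 93.50 mm²); Combining (union): the 2 present regions are separate (no shared area or edge), so areas and boundary lengths simply add and each stays a separate island — area = 238.06 mm²; the cylinder at (0.5, 4.5): section is a regular 6-gon, circumradius r=4.5 (area = (6/2)·4.500²·sin(360°/6) = 52.61 mm²); Merging all regions: the regions partially overlap — summed areas 290.67 mm² minus the doubly-counted overlap 41.45 mm² gives 249.23 mm² — area = 249.23 mm²; (rotated 65° about Z; rotation is an isometry so areas/perimeters/island counts are preserved). At z = 14.88: the sphere: section is a regular 6-gon, circumradius = √(r²−h²) = √(7.5²−7.38²) = 1.336 (area = (6/2)·1.336²·sin(360°/6) = 4.64 mm²); the cube at (-3, 12.5) is absent (z outside [8, 12]); Taking the union: only the r=7.5 sphere is present, so the union is just that shape — area = 4.64 mm²; the cylinder at (0.5, 4.5): section is a regular 6-gon, circumradius r=4.5 (area = (6/2)·4.500²·sin(360°/6) = 52.61 mm²); Taking the union: the regions partially overlap — summed areas 57.25 mm² minus the doubly-counted overlap 0.92 mm² gives 56.33 mm² — area = 56.33 mm²; (rotated 65° about Z; rotation is an isometry so areas/perimeters/island counts are preserved). Checking containment: the cross-section at z = 14.88 is a subset of the cross-section at z = 8.28.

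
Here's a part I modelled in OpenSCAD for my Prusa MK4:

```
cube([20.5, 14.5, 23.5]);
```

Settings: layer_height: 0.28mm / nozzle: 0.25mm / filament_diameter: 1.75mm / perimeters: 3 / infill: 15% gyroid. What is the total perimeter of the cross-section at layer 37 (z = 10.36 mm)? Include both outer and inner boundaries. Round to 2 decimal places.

At z = 10.36 mm: the cube (footprint 20.5×14.5) is included at this height (perimeter 70.00 mm). Overall, the cross-section is a single solid region. Total boundary length (outer) = 70.00 mm.

70.00 mm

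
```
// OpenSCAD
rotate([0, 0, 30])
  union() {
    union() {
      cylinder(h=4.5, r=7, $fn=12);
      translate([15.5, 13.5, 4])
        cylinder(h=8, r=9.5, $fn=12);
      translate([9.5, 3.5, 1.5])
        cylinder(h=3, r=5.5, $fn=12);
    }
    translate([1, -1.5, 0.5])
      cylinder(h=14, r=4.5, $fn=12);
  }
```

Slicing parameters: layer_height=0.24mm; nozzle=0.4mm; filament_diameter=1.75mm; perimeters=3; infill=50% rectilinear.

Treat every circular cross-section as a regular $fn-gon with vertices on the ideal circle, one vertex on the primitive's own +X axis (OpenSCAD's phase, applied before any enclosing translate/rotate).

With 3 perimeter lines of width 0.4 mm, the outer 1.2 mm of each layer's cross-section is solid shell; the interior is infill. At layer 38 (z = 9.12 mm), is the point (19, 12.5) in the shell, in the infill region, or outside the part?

At z = 9.12 mm: the cylinder is not intersected at this z (z outside [0, 4.5]); the r=9.5 cylinder at (15.5, 13.5) gives a regular 12-gon of circumradius 9.5 (constant along its height); the cylinder at (9.5, 3.5) is not intersected at this z (z outside [1.5, 4.5]); Merging all regions: only the r=9.5 cylinder at (15.5, 13.5) is present, so the union is just that shape — 1 connected region; the r=4.5 cylinder at (1, -1.5) contributes a regular 12-gon of circumradius 4.5; Merging all regions: the 2 present regions are separate (no shared area or edge), so areas and boundary lengths simply add and each stays a separate island — 2 connected regions; (rotated 30° about Z; rotation is an isometry so areas/perimeters/island counts are preserved). Overall, the cross-section has 2 separate islands. Undo the 30° rotation: the query point maps to (22.704, 1.325) in the un-rotated model frame. The nearest boundary edge runs (20.25, 5.27)→(15.50, 4.00); distance from the point to it = 4.65 mm. The point is not inside any of the regions above, so it lies outside the cross-section (4.65 mm from the nearest boundary).

outside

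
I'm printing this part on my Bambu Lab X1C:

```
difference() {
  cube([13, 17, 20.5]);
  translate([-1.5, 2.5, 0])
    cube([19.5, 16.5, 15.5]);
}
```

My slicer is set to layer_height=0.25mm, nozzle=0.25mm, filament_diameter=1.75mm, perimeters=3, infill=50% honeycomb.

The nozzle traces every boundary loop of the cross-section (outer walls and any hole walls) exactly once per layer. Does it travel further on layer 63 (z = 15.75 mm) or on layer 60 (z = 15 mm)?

Layer 63 (z = 15.75): the cube is present — its section is the full 13×17 rectangle (perimeter 60.00 mm); the cube at (-1.5, 2.5) is not intersected at this z (z outside [0, 15.5]); Subtracting the remaining from the first: none of the subtracted shapes is present at this height, so the 13×17 cube is unchanged — boundary = 60.00 mm. So its perimeter = 60.00 mm. Layer 60 (z = 15): the cube is present — its section is the full 13×17 rectangle (perimeter 60.00 mm); the 19.5×16.5 cube at (-1.5, 2.5) contributes its full rectangle (perimeter 72.00 mm); Taking the first minus the rest: starting from the 13×17 cube, the 19.5×16.5 cube at (-1.5, 2.5) partially overlaps it — only the 188.50 mm² overlap (of its 321.75 mm²) is removed, clipping the outline — boundary = 31.00 mm. So its perimeter = 31.00 mm. Layer 63 is larger (60.00 vs 31.00 mm).

layer 63 (z = 15.75 mm)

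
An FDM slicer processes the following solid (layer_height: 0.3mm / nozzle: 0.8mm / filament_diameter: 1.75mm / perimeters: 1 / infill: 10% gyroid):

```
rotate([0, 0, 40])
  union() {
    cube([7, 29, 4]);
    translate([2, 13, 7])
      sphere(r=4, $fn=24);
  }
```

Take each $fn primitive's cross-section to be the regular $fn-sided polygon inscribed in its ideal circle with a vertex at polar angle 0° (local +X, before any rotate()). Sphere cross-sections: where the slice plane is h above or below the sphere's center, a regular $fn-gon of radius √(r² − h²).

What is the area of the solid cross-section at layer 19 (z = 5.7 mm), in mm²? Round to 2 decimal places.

At z = 5.7 mm: the cube is absent (z outside [0, 4]); the r=4 sphere at (2, 13) contributes a regular 24-gon of circumradius √(4²−1.3²) = 3.783 (area = (24/2)·3.783²·sin(360°/24) = 44.44 mm²); Taking the union: only the r=4 sphere at (2, 13) is present, so the union is just that shape — area = 44.44 mm²; (rotated 40° about Z; rotation is an isometry so areas/perimeters/island counts are preserved). Overall, the cross-section is a single solid region. Net area = 44.44 mm².

44.44 mm²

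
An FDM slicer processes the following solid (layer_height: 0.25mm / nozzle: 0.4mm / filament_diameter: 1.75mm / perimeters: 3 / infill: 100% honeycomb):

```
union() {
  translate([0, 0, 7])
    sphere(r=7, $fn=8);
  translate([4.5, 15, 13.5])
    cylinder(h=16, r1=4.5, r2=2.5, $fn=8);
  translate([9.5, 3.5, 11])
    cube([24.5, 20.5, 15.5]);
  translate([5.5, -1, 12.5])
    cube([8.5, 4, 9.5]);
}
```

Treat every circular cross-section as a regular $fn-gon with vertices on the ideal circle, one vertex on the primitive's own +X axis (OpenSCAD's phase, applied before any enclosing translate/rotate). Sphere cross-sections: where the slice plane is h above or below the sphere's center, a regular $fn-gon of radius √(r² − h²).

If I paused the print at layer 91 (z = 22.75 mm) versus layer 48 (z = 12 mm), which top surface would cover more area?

layer 48 (z = 12 mm)

Layer 91 (z = 22.75): the sphere is absent (|z−center|=15.750 > r=7); the cone at (4.5, 15): at t=0.578 of its height the radius interpolates to r₁+(r₂−r₁)t = 3.344, giving a regular 8-gon of that circumradius (area = (8/2)·3.344²·sin(360°/8) = 31.62 mm²); the cube at (9.5, 3.5) is present — its section is the full 24.5×20.5 rectangle (area 502.25 mm²); the cube at (5.5, -1) is absent (z outside [12.5, 22]); Combining (union): the 2 present regions are separate (no shared area or edge), so areas and boundary lengths simply add and each stays a separate island — area = 533.87 mm². So its area = 533.87 mm². Layer 48 (z = 12): the sphere: section is a regular 8-gon, circumradius = √(r²−h²) = √(7²−5²) = 4.899 (area = (8/2)·4.899²·sin(360°/8) = 67.88 mm²); the cone at (4.5, 15) is absent (z outside [13.5, 29.5]); the cube at (9.5, 3.5) (footprint 24.5×20.5) is included at this height (area 502.25 mm²); the cube at (5.5, -1) is not intersected at this z (z outside [12.5, 22]); Combining (union): the 2 present regions are separate (no shared area or edge), so areas and boundary lengths simply add and each stays a separate island — area = 570.13 mm². So its area = 570.13 mm². Layer 48 is larger (570.13 vs 533.87 mm²).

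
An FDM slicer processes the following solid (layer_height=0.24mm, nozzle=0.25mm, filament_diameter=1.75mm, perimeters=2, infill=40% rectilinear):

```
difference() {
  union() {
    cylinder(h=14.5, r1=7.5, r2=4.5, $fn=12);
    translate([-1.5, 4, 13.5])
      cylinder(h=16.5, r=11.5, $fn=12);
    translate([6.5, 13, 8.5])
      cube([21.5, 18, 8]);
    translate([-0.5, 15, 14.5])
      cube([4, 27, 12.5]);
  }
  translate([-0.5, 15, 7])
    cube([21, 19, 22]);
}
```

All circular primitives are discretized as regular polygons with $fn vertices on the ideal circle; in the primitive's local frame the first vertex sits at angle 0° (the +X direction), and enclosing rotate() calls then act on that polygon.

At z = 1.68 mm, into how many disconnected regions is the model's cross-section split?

At z = 1.68 mm: the cone (r1=7.5→r2=4.5) has section circumradius 7.152 here — a regular 12-gon; the cylinder at (-1.5, 4) is not intersected at this z (z outside [13.5, 30]); the cube at (6.5, 13) does not reach this height (z outside [8.5, 16.5]); the cube at (-0.5, 15) does not reach this height (z outside [14.5, 27]); Taking the union: only the cone is present, so the union is just that shape — 1 connected region; the cube at (-0.5, 15) does not reach this height (z outside [7, 29]); Taking the first minus the rest: none of the subtracted shapes is present at this height, so the result so far is unchanged — 1 connected region. The result has 1 disconnected region.

1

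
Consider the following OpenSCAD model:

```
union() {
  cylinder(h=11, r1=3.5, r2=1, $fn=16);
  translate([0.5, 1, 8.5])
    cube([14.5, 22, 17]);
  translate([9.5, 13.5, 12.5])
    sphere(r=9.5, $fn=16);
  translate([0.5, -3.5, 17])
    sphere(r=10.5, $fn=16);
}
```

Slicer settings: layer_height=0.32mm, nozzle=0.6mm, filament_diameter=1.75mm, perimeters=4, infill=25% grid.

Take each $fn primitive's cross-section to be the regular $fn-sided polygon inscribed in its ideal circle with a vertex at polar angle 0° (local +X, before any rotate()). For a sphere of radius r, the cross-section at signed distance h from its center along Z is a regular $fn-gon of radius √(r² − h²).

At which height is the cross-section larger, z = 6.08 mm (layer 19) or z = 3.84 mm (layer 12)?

Layer 19 (z = 6.08): the cone (r1=3.5→r2=1) has section circumradius 2.118 here — a regular 16-gon (area = (16/2)·2.118²·sin(360°/16) = 13.74 mm²); the cube at (0.5, 1) is not intersected at this z (z outside [8.5, 25.5]); the sphere at (9.5, 13.5): section is a regular 16-gon, circumradius = √(r²−h²) = √(9.5²−6.42²) = 7.002 (area = (16/2)·7.002²·sin(360°/16) = 150.11 mm²); the sphere at (0.5, -3.5) is not intersected at this z (|z−center|=10.920 > r=10.5); Merging all regions: the 2 present regions are separate (no shared area or edge), so areas and boundary lengths simply add and each stays a separate island — area = 163.85 mm². So its area = 163.85 mm². Layer 12 (z = 3.84): the cone: at t=0.349 of its height the radius interpolates to r₁+(r₂−r₁)t = 2.627, giving a regular 16-gon of that circumradius (area = (16/2)·2.627²·sin(360°/16) = 21.13 mm²); the cube at (0.5, 1) is not intersected at this z (z outside [8.5, 25.5]); the r=9.5 sphere at (9.5, 13.5) contributes a regular 16-gon of circumradius √(9.5²−8.66²) = 3.906 (area = (16/2)·3.906²·sin(360°/16) = 46.70 mm²); the sphere at (0.5, -3.5) is not intersected at this z (|z−center|=13.160 > r=10.5); Merging all regions: the 2 present regions are separate (no shared area or edge), so areas and boundary lengths simply add and each stays a separate island — area = 67.83 mm². So its area = 67.83 mm². Layer 19 is larger (163.85 vs 67.83 mm²).

layer 19 (z = 6.08 mm)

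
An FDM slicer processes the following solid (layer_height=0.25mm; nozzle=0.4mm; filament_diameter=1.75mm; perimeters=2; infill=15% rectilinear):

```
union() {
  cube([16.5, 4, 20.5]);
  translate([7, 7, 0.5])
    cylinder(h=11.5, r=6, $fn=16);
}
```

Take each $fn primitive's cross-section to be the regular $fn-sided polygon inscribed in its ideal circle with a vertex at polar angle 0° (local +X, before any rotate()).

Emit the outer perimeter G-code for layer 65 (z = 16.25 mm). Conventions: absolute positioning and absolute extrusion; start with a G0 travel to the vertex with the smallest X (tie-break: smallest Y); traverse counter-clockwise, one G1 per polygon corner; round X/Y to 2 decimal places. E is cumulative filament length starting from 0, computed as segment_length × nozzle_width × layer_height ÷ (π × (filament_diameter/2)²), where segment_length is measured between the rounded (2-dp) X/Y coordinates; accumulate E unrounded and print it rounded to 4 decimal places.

At z = 16.25 mm: the 16.5×4 cube contributes its full rectangle; the cylinder at (7, 7) does not reach this height (z outside [0.5, 12]); Taking the union: only the 16.5×4 cube is present, so the union is just that shape — 1 connected region. The outline is a single polygon with 4 vertices. Extrusion per mm of travel: 0.4 × 0.25 / (π × 0.875²) = 0.041575. Accumulating E over each segment gives final E = 1.7046.

G0 X0.00 Y0.00 Z16.25
G1 X16.50 Y0.00 E0.6860
G1 X16.50 Y4.00 E0.8523
G1 X0.00 Y4.00 E1.5383
G1 X0.00 Y0.00 E1.7046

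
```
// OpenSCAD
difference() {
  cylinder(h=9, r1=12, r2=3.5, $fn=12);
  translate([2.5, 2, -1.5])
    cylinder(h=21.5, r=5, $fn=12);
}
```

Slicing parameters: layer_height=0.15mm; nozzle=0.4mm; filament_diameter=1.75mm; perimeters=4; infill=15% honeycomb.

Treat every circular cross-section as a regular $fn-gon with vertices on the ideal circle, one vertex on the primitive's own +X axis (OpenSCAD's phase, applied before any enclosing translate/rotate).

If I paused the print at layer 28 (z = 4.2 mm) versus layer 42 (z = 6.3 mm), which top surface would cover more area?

Layer 28 (z = 4.2): the cone contributes a regular 12-gon of circumradius 8.033 (interpolated between r1=12 and r2=3.5 at t=0.467) (area = (12/2)·8.033²·sin(360°/12) = 193.60 mm²); the cylinder at (2.5, 2): section is a regular 12-gon, circumradius r=5 (area = (12/2)·5.000²·sin(360°/12) = 75.00 mm²); After the difference (first − rest): starting from the cone (193.60 mm²), the r=5 cylinder at (2.5, 2) partially overlaps it — only the 74.23 mm² overlap (of its 75.00 mm²) is removed, clipping the outline — area = 119.37 mm². So its area = 119.37 mm². Layer 42 (z = 6.3): the cone contributes a regular 12-gon of circumradius 6.050 (interpolated between r1=12 and r2=3.5 at t=0.700) (area = (12/2)·6.050²·sin(360°/12) = 109.81 mm²); the r=5 cylinder at (2.5, 2) contributes a regular 12-gon of circumradius 5 (area = (12/2)·5.000²·sin(360°/12) = 75.00 mm²); Taking the first minus the rest: starting from the cone (109.81 mm²), the r=5 cylinder at (2.5, 2) partially overlaps it — only the 56.49 mm² overlap (of its 75.00 mm²) is removed, clipping the outline — area = 53.31 mm². So its area = 53.31 mm². Layer 28 is larger (119.37 vs 53.31 mm²).

layer 28 (z = 4.2 mm)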